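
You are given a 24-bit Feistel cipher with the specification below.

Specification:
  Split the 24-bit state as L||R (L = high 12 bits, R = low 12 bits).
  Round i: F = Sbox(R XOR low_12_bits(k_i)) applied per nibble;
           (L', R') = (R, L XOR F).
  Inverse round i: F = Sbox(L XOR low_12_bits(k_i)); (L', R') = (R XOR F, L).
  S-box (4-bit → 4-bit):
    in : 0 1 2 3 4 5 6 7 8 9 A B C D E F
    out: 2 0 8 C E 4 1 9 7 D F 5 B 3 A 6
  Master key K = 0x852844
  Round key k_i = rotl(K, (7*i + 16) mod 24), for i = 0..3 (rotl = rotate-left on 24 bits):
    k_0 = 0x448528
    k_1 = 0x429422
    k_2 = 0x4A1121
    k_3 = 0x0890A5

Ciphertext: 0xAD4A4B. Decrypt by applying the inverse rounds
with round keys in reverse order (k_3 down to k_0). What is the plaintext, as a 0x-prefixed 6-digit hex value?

0xC31706

s_0 = ciphertext = 0xAD4A4B
s_1 = InvRound(s_0, k_3) = 0x5DBAD4
s_2 = InvRound(s_1, k_2) = 0x4BB5DB
s_3 = InvRound(s_2, k_1) = 0x7064BB
s_4 = InvRound(s_3, k_0) = 0xC31706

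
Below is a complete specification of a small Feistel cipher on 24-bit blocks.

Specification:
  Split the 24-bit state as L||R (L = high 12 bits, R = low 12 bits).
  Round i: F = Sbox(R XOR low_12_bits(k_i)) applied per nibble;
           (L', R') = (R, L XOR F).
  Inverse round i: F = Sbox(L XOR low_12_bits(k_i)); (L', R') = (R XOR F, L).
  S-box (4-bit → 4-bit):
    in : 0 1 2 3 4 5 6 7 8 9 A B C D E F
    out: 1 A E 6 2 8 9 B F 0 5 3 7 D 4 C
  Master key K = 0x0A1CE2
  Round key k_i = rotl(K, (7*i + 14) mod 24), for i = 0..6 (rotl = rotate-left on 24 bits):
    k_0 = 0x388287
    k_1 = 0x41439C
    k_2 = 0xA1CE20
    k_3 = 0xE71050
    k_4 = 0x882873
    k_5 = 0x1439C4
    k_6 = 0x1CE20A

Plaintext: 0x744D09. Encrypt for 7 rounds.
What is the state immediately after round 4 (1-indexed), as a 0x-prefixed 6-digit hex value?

0xCC45EC

s_0 = plaintext = 0x744D09
s_1 = Round(s_0, k_0) = 0xD09BB0
s_2 = Round(s_1, k_1) = 0xBB02EE
s_3 = Round(s_2, k_2) = 0x2EECC4
s_4 = Round(s_3, k_3) = 0xCC45EC
s_5 = Round(s_4, k_4) = 0x5EC1C8
s_6 = Round(s_5, k_5) = 0x1C8AFB
s_7 = Round(s_6, k_6) = 0xAFBE02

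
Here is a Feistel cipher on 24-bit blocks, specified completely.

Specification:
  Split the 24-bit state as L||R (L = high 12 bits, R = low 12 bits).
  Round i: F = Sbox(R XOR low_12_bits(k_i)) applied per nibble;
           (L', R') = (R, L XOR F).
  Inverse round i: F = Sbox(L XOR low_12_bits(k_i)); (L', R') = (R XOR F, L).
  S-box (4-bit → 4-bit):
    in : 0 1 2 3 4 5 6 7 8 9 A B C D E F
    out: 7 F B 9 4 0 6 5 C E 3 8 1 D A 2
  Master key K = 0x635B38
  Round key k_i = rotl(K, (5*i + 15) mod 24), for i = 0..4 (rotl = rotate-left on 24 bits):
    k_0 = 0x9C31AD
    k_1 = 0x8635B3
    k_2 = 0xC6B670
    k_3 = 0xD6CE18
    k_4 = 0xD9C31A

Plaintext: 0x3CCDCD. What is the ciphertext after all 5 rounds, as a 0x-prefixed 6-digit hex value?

s_0 = plaintext = 0x3CCDCD
s_1 = Round(s_0, k_0) = 0xDCD2AB
s_2 = Round(s_1, k_1) = 0x2AB831
s_3 = Round(s_2, k_2) = 0x8318E4
s_4 = Round(s_3, k_3) = 0x8E4E10
s_5 = Round(s_4, k_4) = 0xE10597

0xE10597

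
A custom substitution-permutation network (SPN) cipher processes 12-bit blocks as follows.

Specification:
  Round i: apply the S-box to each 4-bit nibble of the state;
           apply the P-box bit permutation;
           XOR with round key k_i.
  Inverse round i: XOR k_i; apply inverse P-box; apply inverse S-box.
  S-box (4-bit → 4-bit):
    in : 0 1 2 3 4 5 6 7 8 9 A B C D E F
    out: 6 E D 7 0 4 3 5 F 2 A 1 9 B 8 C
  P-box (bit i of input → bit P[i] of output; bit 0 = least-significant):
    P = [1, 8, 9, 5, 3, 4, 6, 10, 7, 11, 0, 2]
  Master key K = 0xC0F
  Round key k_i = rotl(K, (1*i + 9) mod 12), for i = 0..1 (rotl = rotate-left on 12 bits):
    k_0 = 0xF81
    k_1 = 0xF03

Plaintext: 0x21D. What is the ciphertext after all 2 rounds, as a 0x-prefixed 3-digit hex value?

s_0 = plaintext = 0x21D
s_1 = Round(s_0, k_0) = 0xA76
s_2 = Round(s_1, k_1) = 0x64D

0x64D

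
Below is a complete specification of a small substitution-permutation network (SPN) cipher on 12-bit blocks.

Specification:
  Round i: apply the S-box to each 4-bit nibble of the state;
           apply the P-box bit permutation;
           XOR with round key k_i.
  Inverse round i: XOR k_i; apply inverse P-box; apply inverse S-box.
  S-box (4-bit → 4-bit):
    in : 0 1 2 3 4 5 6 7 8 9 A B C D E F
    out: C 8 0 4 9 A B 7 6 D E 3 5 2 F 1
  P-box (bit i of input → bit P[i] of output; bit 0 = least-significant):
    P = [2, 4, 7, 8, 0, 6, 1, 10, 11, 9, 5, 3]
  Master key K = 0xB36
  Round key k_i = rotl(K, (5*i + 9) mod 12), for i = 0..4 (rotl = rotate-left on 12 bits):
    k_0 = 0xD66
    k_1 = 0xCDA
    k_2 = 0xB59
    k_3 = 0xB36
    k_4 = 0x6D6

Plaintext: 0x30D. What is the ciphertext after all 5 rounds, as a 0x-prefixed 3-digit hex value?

0xA66

s_0 = plaintext = 0x30D
s_1 = Round(s_0, k_0) = 0x954
s_2 = Round(s_1, k_1) = 0x1B6
s_3 = Round(s_2, k_2) = 0xA04
s_4 = Round(s_3, k_3) = 0xC18
s_5 = Round(s_4, k_4) = 0xA66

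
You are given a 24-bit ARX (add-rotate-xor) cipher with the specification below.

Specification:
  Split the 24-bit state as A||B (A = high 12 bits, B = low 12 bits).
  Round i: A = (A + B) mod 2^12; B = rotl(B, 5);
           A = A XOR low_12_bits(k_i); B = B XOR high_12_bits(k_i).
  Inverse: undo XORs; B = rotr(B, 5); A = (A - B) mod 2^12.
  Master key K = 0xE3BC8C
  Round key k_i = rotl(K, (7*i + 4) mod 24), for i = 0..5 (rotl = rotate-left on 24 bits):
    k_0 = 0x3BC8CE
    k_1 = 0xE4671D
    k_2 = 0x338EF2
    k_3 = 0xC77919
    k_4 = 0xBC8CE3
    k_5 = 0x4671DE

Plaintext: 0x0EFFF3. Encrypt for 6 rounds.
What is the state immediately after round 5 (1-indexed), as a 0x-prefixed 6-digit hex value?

s_0 = plaintext = 0x0EFFF3
s_1 = Round(s_0, k_0) = 0x82CDC3
s_2 = Round(s_1, k_1) = 0x2F263D
s_3 = Round(s_2, k_2) = 0x7DD494
s_4 = Round(s_3, k_3) = 0x568EFE
s_5 = Round(s_4, k_4) = 0x885415
s_6 = Round(s_5, k_5) = 0xD446CF

0x885415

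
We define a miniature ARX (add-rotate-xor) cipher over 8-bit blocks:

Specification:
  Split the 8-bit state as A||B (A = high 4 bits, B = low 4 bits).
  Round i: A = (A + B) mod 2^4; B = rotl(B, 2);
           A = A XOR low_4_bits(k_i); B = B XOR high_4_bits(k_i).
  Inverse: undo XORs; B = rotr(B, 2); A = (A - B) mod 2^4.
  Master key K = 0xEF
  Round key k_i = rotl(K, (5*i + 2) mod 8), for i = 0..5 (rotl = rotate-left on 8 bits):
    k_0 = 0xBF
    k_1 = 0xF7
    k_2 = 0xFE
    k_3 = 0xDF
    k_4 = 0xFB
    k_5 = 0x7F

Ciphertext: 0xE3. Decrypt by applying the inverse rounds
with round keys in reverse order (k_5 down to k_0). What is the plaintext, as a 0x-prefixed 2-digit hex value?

0x88

s_0 = ciphertext = 0xE3
s_1 = InvRound(s_0, k_5) = 0x01
s_2 = InvRound(s_1, k_4) = 0x0B
s_3 = InvRound(s_2, k_3) = 0x69
s_4 = InvRound(s_3, k_2) = 0xF9
s_5 = InvRound(s_4, k_1) = 0xF9
s_6 = InvRound(s_5, k_0) = 0x88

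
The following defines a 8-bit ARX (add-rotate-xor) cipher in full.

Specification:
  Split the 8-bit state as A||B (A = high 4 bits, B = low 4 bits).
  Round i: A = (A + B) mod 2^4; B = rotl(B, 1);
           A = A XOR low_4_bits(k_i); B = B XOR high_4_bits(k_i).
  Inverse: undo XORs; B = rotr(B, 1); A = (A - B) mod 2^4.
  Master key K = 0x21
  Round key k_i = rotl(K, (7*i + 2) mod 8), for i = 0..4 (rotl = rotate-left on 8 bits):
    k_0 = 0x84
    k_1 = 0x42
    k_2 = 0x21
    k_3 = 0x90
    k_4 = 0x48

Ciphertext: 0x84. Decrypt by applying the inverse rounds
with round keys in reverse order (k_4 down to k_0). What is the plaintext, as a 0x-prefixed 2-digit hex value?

0xF8

s_0 = ciphertext = 0x84
s_1 = InvRound(s_0, k_4) = 0x00
s_2 = InvRound(s_1, k_3) = 0x4C
s_3 = InvRound(s_2, k_2) = 0xE7
s_4 = InvRound(s_3, k_1) = 0x39
s_5 = InvRound(s_4, k_0) = 0xF8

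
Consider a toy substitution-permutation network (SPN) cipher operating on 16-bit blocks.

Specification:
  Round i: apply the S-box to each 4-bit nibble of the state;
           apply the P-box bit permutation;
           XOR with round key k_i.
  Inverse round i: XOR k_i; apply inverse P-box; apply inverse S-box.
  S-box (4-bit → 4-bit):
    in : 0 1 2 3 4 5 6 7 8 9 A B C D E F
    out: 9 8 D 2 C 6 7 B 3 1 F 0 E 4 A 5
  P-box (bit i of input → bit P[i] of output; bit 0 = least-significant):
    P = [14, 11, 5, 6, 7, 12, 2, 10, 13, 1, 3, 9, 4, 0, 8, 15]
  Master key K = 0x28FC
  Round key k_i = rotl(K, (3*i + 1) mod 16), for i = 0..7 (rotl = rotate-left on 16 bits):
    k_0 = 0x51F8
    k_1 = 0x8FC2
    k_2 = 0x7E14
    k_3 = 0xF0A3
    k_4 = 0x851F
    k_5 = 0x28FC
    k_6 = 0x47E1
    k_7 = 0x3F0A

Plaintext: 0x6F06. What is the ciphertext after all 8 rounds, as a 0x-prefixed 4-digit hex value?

s_0 = plaintext = 0x6F06
s_1 = Round(s_0, k_0) = 0x3C41
s_2 = Round(s_1, k_1) = 0x898D
s_3 = Round(s_2, k_2) = 0x4EA5
s_4 = Round(s_3, k_3) = 0x6F05
s_5 = Round(s_4, k_4) = 0xA8A6
s_6 = Round(s_5, k_5) = 0xD54B
s_7 = Round(s_6, k_6) = 0x42EF
s_8 = Round(s_7, k_7) = 0xC822

0xC822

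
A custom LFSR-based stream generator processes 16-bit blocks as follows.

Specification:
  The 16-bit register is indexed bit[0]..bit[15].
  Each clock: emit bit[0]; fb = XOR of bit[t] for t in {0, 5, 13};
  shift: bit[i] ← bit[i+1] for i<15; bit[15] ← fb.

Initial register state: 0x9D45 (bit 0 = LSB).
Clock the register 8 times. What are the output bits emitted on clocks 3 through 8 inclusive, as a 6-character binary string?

100010

reg_0 = 0x9D45
clock 1: out=1, reg = 0xCEA2
clock 2: out=0, reg = 0xE751
clock 3: out=1, reg = 0x73A8
clock 4: out=0, reg = 0x39D4
clock 5: out=0, reg = 0x9CEA
clock 6: out=0, reg = 0xCE75
clock 7: out=1, reg = 0x673A
clock 8: out=0, reg = 0x339D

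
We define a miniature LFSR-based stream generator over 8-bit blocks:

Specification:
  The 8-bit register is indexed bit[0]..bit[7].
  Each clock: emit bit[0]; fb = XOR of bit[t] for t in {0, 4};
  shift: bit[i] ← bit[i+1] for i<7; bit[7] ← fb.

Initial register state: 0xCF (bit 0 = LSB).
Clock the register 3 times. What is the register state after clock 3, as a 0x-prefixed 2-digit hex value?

0x79

reg_0 = 0xCF
clock 1: out=1, reg = 0xE7
clock 2: out=1, reg = 0xF3
clock 3: out=1, reg = 0x79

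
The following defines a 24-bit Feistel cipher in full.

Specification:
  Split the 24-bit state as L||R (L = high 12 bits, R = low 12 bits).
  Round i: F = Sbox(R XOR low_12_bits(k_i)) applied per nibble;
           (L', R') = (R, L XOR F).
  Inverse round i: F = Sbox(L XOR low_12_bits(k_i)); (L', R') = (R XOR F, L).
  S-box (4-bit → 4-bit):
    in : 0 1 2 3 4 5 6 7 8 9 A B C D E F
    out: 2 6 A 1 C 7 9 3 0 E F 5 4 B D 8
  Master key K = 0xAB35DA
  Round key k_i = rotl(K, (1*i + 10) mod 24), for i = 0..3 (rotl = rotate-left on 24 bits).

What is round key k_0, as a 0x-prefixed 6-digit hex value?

0xD76AAC

K = 0xAB35DA
k_0 = rotl(K, (1*0+10) mod 24) = rotl(K, 10) = 0xD76AAC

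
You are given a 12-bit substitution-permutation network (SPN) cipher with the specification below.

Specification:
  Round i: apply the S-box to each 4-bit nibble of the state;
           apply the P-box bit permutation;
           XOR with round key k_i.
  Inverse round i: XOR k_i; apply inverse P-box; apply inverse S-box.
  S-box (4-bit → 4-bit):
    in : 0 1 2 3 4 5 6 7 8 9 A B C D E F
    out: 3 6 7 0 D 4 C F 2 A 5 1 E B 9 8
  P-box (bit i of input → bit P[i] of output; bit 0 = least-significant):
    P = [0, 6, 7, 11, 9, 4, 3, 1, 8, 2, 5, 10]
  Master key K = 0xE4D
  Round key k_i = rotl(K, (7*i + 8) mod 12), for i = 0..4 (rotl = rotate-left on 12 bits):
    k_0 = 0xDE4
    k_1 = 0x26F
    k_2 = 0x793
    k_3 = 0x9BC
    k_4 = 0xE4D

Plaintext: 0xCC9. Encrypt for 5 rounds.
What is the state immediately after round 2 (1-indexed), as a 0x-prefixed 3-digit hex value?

0x2D8

s_0 = plaintext = 0xCC9
s_1 = Round(s_0, k_0) = 0x19A
s_2 = Round(s_1, k_1) = 0x2D8
s_3 = Round(s_2, k_2) = 0x4E5
s_4 = Round(s_3, k_3) = 0xE1E
s_5 = Round(s_4, k_4) = 0x354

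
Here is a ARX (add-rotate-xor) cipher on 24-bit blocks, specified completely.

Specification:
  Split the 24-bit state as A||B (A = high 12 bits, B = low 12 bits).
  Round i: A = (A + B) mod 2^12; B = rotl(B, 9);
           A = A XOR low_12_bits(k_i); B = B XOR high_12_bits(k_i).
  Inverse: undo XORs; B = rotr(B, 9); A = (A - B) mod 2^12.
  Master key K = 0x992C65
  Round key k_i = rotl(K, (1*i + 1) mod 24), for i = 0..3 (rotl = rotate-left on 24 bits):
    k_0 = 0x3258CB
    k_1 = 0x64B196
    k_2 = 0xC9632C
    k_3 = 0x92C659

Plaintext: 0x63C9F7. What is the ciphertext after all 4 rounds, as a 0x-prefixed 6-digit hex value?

0x4496B9

s_0 = plaintext = 0x63C9F7
s_1 = Round(s_0, k_0) = 0x8F8C1B
s_2 = Round(s_1, k_1) = 0x4851C8
s_3 = Round(s_2, k_2) = 0x561CAF
s_4 = Round(s_3, k_3) = 0x4496B9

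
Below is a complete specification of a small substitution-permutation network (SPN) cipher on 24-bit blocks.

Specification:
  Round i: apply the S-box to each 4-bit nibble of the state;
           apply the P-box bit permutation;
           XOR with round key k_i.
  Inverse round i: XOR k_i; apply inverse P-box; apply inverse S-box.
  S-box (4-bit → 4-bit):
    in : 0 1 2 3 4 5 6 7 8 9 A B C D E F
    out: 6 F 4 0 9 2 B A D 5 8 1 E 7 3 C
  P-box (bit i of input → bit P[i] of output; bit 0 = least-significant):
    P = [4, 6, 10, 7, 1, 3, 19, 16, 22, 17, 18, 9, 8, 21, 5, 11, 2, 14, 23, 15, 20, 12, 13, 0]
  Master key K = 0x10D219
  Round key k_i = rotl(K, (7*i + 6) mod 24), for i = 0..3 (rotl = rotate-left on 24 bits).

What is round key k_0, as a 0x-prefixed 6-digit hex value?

K = 0x10D219
k_0 = rotl(K, (7*0+6) mod 24) = rotl(K, 6) = 0x348644

0x348644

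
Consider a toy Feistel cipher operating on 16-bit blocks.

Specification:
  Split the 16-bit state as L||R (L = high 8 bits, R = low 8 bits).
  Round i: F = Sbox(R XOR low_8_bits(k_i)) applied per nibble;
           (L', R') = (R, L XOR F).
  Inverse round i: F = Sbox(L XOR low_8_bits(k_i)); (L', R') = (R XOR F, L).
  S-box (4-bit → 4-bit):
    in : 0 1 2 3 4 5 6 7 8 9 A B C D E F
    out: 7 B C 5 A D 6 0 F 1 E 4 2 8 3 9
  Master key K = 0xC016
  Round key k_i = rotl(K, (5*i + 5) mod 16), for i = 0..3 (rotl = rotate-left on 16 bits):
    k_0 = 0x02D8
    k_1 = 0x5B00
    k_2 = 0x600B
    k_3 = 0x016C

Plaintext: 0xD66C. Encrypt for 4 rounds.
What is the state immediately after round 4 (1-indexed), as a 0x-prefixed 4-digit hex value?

0x91E6

s_0 = plaintext = 0xD66C
s_1 = Round(s_0, k_0) = 0x6C9C
s_2 = Round(s_1, k_1) = 0x9C7E
s_3 = Round(s_2, k_2) = 0x7E91
s_4 = Round(s_3, k_3) = 0x91E6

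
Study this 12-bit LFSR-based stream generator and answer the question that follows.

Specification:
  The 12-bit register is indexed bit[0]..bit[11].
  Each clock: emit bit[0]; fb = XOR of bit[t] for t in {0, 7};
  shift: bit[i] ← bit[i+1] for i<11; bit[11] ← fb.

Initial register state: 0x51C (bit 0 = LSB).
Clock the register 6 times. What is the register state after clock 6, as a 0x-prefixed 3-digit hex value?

reg_0 = 0x51C
clock 1: out=0, reg = 0x28E
clock 2: out=0, reg = 0x947
clock 3: out=1, reg = 0xCA3
clock 4: out=1, reg = 0x651
clock 5: out=1, reg = 0xB28
clock 6: out=0, reg = 0x594

0x594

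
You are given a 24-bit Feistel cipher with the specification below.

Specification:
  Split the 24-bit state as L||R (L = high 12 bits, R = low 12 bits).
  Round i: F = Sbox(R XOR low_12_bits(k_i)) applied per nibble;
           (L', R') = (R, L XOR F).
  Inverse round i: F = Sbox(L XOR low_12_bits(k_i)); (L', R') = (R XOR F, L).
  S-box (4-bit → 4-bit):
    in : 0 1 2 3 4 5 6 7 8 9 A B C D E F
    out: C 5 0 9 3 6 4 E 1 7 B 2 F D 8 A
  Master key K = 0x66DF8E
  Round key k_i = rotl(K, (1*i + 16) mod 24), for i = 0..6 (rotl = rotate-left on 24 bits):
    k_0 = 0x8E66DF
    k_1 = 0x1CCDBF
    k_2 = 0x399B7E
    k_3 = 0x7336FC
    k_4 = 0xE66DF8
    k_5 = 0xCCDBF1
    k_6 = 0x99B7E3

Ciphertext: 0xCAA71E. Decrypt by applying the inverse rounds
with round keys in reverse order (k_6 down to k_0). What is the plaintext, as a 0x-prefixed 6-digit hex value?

s_0 = ciphertext = 0xCAA71E
s_1 = InvRound(s_0, k_6) = 0x529CAA
s_2 = InvRound(s_1, k_5) = 0x47B529
s_3 = InvRound(s_2, k_4) = 0x23047B
s_4 = InvRound(s_3, k_3) = 0x784230
s_5 = InvRound(s_4, k_2) = 0xD9B784
s_6 = InvRound(s_5, k_1) = 0xB87D9B
s_7 = InvRound(s_6, k_0) = 0x0FAB87

0x0FAB87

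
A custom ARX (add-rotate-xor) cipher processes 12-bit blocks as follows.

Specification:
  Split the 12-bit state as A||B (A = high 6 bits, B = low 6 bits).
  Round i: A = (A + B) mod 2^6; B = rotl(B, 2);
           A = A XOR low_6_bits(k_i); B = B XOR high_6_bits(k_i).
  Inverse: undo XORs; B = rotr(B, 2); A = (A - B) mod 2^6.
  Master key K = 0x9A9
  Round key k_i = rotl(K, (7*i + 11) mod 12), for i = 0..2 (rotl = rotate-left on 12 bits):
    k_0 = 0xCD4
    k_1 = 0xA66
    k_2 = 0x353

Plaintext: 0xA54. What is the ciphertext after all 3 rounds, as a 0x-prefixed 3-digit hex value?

s_0 = plaintext = 0xA54
s_1 = Round(s_0, k_0) = 0xA62
s_2 = Round(s_1, k_1) = 0xB63
s_3 = Round(s_2, k_2) = 0x0C3

0x0C3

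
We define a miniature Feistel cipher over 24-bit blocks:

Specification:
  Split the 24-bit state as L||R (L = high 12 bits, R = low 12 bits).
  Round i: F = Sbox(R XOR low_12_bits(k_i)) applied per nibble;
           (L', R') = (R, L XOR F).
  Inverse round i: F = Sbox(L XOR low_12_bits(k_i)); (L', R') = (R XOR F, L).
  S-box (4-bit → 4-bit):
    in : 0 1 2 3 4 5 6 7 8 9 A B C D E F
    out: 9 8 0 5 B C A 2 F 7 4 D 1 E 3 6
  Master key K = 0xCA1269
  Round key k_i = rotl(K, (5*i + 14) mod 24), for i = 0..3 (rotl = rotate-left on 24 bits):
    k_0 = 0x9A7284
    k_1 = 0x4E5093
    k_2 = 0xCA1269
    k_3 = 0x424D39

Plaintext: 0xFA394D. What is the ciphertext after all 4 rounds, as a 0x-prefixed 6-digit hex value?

s_0 = plaintext = 0xFA394D
s_1 = Round(s_0, k_0) = 0x94D2B4
s_2 = Round(s_1, k_1) = 0x2B494F
s_3 = Round(s_2, k_2) = 0x94FFBE
s_4 = Round(s_3, k_3) = 0xFBE9BD

0xFBE9BD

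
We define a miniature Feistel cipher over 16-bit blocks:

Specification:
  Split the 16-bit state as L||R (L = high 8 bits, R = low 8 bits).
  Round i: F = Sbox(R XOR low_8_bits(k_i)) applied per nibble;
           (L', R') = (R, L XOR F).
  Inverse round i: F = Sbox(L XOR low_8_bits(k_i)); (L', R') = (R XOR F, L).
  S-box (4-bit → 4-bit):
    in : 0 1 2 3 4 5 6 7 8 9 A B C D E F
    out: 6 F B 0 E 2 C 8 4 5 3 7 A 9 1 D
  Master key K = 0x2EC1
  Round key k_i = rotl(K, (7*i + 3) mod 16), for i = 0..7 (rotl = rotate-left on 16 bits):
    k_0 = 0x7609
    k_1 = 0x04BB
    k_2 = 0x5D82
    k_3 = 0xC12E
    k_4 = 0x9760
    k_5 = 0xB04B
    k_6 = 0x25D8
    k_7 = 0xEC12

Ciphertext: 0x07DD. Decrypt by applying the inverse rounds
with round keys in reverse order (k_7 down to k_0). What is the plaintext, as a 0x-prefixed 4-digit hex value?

0x06B6

s_0 = ciphertext = 0x07DD
s_1 = InvRound(s_0, k_7) = 0x2F07
s_2 = InvRound(s_1, k_6) = 0xDF2F
s_3 = InvRound(s_2, k_5) = 0x71DF
s_4 = InvRound(s_3, k_4) = 0x2071
s_5 = InvRound(s_4, k_3) = 0x1020
s_6 = InvRound(s_5, k_2) = 0x7B10
s_7 = InvRound(s_6, k_1) = 0xB67B
s_8 = InvRound(s_7, k_0) = 0x06B6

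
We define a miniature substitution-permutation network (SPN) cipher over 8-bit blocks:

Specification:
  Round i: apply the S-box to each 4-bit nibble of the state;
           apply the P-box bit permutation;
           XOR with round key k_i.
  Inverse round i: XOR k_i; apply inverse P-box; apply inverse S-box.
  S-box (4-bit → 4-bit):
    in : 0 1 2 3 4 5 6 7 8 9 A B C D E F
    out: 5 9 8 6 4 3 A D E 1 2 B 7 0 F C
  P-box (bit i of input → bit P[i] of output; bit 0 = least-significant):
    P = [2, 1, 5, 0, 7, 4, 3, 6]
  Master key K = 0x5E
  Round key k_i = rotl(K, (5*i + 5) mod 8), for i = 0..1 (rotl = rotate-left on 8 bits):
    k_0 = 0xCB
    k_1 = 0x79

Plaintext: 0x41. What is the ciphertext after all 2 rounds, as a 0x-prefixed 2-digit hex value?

s_0 = plaintext = 0x41
s_1 = Round(s_0, k_0) = 0xC6
s_2 = Round(s_1, k_1) = 0xE2

0xE2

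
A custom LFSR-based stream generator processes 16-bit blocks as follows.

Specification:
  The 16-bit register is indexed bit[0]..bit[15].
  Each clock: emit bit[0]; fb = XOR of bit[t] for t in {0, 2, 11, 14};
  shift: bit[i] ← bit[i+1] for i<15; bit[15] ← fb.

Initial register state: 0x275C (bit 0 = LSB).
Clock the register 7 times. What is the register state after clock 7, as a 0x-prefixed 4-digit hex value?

reg_0 = 0x275C
clock 1: out=0, reg = 0x93AE
clock 2: out=0, reg = 0xC9D7
clock 3: out=1, reg = 0x64EB
clock 4: out=1, reg = 0x3275
clock 5: out=1, reg = 0x193A
clock 6: out=0, reg = 0x8C9D
clock 7: out=1, reg = 0xC64E

0xC64E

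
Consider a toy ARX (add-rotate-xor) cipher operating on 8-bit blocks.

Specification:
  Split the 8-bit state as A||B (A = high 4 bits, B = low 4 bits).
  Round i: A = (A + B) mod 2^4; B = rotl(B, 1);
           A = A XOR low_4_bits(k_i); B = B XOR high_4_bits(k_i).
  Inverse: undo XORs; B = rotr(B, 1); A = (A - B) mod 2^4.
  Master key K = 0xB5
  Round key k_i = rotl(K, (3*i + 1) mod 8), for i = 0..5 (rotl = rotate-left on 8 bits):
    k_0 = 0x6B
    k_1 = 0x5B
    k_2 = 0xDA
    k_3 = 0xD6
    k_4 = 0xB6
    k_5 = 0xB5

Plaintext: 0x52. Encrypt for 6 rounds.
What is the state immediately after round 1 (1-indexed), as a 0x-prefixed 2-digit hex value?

s_0 = plaintext = 0x52
s_1 = Round(s_0, k_0) = 0xC2
s_2 = Round(s_1, k_1) = 0x51
s_3 = Round(s_2, k_2) = 0xCF
s_4 = Round(s_3, k_3) = 0xD2
s_5 = Round(s_4, k_4) = 0x9F
s_6 = Round(s_5, k_5) = 0xD4

0xC2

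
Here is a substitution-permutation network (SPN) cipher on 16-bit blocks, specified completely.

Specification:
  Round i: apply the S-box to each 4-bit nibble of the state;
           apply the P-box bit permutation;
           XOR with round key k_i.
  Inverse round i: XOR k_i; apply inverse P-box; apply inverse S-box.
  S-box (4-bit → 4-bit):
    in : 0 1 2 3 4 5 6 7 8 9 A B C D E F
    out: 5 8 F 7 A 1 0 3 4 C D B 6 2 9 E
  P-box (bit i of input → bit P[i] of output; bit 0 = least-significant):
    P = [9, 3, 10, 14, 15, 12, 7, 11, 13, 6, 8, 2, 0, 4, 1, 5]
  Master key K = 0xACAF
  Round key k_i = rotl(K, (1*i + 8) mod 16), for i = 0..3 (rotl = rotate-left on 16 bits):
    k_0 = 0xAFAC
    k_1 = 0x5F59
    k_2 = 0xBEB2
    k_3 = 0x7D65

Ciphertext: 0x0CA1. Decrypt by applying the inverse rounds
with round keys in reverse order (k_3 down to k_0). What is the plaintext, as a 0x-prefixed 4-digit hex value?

s_0 = ciphertext = 0x0CA1
s_1 = InvRound(s_0, k_3) = 0x62C1
s_2 = InvRound(s_1, k_2) = 0x2DB9
s_3 = InvRound(s_2, k_1) = 0x17CE
s_4 = InvRound(s_3, k_0) = 0x97B6

0x97B6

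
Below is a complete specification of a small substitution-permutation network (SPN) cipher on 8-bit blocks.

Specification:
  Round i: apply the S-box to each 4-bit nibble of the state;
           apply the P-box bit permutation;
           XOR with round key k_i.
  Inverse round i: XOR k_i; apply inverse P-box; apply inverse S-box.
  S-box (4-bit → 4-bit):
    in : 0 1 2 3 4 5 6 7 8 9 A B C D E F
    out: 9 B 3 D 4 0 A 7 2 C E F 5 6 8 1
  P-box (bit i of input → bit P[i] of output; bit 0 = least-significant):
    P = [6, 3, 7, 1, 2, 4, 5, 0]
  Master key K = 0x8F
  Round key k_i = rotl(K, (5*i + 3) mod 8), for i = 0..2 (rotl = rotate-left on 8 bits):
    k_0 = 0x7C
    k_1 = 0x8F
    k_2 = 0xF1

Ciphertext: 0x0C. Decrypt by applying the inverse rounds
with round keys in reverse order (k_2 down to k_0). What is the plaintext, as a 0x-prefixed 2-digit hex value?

s_0 = ciphertext = 0x0C
s_1 = InvRound(s_0, k_2) = 0xB7
s_2 = InvRound(s_1, k_1) = 0xD8
s_3 = InvRound(s_2, k_0) = 0xC4

0xC4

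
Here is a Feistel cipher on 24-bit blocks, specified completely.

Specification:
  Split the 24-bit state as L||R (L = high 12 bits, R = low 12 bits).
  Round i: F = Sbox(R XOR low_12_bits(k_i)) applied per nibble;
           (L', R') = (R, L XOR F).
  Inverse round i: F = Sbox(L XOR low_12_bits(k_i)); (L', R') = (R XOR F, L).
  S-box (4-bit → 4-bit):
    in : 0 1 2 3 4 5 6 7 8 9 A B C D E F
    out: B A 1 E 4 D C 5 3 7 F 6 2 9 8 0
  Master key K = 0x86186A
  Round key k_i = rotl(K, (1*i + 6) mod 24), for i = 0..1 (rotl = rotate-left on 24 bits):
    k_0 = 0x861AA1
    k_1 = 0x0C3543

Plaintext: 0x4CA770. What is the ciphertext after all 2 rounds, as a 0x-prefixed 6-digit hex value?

s_0 = plaintext = 0x4CA770
s_1 = Round(s_0, k_0) = 0x770D50
s_2 = Round(s_1, k_1) = 0xD504DE

0xD504DE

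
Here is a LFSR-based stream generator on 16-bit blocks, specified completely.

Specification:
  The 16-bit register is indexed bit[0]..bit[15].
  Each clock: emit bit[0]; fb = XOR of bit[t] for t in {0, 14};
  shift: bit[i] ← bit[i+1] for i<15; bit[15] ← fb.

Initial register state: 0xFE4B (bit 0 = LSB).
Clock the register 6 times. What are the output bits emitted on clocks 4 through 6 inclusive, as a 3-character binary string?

reg_0 = 0xFE4B
clock 1: out=1, reg = 0x7F25
clock 2: out=1, reg = 0x3F92
clock 3: out=0, reg = 0x1FC9
clock 4: out=1, reg = 0x8FE4
clock 5: out=0, reg = 0x47F2
clock 6: out=0, reg = 0xA3F9

100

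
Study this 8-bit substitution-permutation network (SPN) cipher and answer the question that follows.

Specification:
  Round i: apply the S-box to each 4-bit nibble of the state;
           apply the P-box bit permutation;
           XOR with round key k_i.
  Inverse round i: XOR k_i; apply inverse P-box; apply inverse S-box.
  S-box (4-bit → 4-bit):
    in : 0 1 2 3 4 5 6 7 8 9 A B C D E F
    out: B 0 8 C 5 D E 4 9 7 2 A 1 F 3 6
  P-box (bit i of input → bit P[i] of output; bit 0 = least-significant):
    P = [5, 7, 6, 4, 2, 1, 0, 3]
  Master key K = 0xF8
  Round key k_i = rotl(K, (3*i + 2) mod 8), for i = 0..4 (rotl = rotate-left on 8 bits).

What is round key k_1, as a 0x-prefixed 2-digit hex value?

K = 0xF8
k_0 = rotl(K, (3*0+2) mod 8) = rotl(K, 2) = 0xE3
k_1 = rotl(K, (3*1+2) mod 8) = rotl(K, 5) = 0x1F

0x1F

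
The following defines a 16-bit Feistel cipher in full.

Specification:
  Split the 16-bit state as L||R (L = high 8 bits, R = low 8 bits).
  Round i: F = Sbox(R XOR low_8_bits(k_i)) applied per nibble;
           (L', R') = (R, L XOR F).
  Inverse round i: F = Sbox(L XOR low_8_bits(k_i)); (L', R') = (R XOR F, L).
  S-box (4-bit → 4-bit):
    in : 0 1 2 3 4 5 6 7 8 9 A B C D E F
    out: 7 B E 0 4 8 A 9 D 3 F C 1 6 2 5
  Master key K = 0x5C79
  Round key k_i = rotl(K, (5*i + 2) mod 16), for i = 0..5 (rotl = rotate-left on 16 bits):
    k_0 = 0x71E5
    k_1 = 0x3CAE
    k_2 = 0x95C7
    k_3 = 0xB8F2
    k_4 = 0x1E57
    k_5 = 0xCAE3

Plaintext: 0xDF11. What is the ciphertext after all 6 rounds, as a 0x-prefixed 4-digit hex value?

0x87C1

s_0 = plaintext = 0xDF11
s_1 = Round(s_0, k_0) = 0x118B
s_2 = Round(s_1, k_1) = 0x8BF9
s_3 = Round(s_2, k_2) = 0xF989
s_4 = Round(s_3, k_3) = 0x8965
s_5 = Round(s_4, k_4) = 0x6587
s_6 = Round(s_5, k_5) = 0x87C1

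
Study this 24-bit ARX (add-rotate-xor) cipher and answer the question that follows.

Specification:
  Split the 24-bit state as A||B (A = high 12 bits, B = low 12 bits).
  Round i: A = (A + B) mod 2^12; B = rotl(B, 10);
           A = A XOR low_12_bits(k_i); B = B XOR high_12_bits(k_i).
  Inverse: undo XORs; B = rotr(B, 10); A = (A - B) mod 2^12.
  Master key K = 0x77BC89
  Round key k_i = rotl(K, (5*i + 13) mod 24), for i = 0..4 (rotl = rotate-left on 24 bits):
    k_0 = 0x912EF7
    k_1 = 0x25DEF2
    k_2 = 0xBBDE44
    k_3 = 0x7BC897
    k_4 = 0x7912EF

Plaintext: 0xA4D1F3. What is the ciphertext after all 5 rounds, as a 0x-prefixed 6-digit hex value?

0x38AA69

s_0 = plaintext = 0xA4D1F3
s_1 = Round(s_0, k_0) = 0x2B756E
s_2 = Round(s_1, k_1) = 0x6D7B06
s_3 = Round(s_2, k_2) = 0xF9917C
s_4 = Round(s_3, k_3) = 0x9827E3
s_5 = Round(s_4, k_4) = 0x38AA69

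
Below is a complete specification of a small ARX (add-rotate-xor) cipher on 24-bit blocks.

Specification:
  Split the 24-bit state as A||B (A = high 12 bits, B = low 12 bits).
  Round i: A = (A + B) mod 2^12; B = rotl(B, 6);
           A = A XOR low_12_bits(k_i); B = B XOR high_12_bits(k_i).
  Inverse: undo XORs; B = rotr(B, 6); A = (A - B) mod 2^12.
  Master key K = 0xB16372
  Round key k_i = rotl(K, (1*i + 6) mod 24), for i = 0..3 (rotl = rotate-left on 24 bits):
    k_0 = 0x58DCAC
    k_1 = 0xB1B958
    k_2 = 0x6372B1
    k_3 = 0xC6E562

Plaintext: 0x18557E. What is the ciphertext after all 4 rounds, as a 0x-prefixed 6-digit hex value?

0x344C85

s_0 = plaintext = 0x18557E
s_1 = Round(s_0, k_0) = 0xBAFA18
s_2 = Round(s_1, k_1) = 0xC9FD33
s_3 = Round(s_2, k_2) = 0xB63AC3
s_4 = Round(s_3, k_3) = 0x344C85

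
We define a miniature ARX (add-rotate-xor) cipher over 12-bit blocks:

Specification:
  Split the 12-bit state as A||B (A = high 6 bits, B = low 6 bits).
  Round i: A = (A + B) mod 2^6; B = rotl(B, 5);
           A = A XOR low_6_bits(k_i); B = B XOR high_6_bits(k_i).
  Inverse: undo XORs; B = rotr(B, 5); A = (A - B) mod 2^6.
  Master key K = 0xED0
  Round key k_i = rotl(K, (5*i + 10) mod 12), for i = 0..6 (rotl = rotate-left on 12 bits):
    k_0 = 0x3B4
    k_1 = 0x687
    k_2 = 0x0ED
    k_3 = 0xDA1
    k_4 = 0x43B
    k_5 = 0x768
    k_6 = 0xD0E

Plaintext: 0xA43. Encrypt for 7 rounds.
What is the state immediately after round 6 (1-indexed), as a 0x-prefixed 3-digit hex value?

0x656

s_0 = plaintext = 0xA43
s_1 = Round(s_0, k_0) = 0x62F
s_2 = Round(s_1, k_1) = 0x02D
s_3 = Round(s_2, k_2) = 0x035
s_4 = Round(s_3, k_3) = 0x50C
s_5 = Round(s_4, k_4) = 0x6D6
s_6 = Round(s_5, k_5) = 0x656
s_7 = Round(s_6, k_6) = 0x87F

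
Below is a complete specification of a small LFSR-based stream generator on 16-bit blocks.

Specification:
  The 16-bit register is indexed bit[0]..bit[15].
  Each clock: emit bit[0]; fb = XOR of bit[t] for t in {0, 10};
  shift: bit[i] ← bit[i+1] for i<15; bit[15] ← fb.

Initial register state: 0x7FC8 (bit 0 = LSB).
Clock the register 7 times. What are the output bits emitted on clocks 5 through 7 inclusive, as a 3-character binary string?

reg_0 = 0x7FC8
clock 1: out=0, reg = 0xBFE4
clock 2: out=0, reg = 0xDFF2
clock 3: out=0, reg = 0xEFF9
clock 4: out=1, reg = 0x77FC
clock 5: out=0, reg = 0xBBFE
clock 6: out=0, reg = 0x5DFF
clock 7: out=1, reg = 0x2EFF

001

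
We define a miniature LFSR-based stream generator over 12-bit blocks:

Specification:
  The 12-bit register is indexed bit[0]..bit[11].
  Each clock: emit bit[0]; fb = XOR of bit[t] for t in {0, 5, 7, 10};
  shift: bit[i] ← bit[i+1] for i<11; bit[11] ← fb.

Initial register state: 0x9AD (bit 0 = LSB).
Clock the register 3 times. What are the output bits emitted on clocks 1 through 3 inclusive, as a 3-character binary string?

reg_0 = 0x9AD
clock 1: out=1, reg = 0xCD6
clock 2: out=0, reg = 0x66B
clock 3: out=1, reg = 0xB35

101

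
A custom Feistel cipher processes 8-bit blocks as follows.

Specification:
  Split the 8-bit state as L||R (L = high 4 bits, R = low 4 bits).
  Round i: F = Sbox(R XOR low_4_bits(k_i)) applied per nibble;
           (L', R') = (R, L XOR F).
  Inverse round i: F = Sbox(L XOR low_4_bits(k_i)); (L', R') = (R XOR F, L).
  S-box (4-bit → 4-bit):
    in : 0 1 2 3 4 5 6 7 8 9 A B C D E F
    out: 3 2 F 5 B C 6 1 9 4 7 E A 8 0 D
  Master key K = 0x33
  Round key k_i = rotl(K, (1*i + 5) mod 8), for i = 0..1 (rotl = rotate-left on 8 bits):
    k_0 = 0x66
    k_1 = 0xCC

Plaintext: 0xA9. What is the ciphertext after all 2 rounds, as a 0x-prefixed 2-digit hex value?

s_0 = plaintext = 0xA9
s_1 = Round(s_0, k_0) = 0x97
s_2 = Round(s_1, k_1) = 0x77

0x77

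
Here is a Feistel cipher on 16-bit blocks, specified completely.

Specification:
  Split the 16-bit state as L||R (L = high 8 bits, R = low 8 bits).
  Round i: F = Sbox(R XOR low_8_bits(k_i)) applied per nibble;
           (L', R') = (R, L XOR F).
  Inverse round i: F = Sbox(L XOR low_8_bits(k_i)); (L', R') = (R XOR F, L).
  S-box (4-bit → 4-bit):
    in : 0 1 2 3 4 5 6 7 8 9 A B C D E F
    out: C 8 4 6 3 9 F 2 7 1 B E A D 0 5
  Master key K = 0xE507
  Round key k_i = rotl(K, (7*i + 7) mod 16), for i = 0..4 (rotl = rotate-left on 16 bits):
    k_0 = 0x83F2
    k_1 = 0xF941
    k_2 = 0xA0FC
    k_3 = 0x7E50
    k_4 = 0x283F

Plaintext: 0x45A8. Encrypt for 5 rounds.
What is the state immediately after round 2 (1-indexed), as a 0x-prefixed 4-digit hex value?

s_0 = plaintext = 0x45A8
s_1 = Round(s_0, k_0) = 0xA8DE
s_2 = Round(s_1, k_1) = 0xDEBD
s_3 = Round(s_2, k_2) = 0xBDE6
s_4 = Round(s_3, k_3) = 0xE652
s_5 = Round(s_4, k_4) = 0x521B

0xDEBD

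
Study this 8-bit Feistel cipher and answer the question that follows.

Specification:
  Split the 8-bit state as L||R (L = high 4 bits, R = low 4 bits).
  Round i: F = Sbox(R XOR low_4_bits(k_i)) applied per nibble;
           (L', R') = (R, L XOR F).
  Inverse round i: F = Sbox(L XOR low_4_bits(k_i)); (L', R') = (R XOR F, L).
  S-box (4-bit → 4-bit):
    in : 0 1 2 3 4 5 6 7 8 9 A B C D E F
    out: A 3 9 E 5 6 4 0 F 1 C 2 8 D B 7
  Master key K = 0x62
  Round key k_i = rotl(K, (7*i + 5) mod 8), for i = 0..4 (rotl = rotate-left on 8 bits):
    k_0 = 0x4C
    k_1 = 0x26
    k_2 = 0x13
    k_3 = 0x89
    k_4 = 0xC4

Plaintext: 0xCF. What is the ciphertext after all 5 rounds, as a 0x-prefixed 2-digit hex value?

s_0 = plaintext = 0xCF
s_1 = Round(s_0, k_0) = 0xF2
s_2 = Round(s_1, k_1) = 0x2A
s_3 = Round(s_2, k_2) = 0xA3
s_4 = Round(s_3, k_3) = 0x36
s_5 = Round(s_4, k_4) = 0x6A

0x6A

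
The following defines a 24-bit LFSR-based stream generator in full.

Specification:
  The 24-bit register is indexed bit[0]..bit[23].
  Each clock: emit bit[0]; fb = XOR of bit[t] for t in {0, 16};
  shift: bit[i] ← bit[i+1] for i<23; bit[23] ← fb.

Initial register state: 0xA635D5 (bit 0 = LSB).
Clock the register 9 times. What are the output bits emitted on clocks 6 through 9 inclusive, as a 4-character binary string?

0111

reg_0 = 0xA635D5
clock 1: out=1, reg = 0xD31AEA
clock 2: out=0, reg = 0xE98D75
clock 3: out=1, reg = 0x74C6BA
clock 4: out=0, reg = 0x3A635D
clock 5: out=1, reg = 0x9D31AE
clock 6: out=0, reg = 0xCE98D7
clock 7: out=1, reg = 0xE74C6B
clock 8: out=1, reg = 0x73A635
clock 9: out=1, reg = 0x39D31A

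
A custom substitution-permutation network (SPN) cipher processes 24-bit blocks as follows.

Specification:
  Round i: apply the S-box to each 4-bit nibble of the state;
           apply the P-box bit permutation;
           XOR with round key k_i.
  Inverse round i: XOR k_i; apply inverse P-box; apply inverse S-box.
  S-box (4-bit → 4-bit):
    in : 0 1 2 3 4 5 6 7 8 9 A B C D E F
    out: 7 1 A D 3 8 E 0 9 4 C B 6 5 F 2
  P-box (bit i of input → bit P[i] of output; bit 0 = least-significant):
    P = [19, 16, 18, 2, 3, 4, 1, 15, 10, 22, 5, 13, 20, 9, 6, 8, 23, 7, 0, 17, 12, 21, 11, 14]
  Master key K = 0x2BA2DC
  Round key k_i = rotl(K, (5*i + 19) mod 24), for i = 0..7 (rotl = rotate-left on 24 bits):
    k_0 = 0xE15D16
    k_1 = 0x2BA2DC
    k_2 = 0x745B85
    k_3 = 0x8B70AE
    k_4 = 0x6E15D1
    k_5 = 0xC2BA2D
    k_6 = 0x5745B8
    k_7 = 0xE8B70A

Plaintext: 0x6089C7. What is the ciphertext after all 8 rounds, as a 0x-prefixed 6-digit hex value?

0x9A4889

s_0 = plaintext = 0x6089C7
s_1 = Round(s_0, k_0) = 0x5114A5
s_2 = Round(s_1, k_1) = 0xFB66DA
s_3 = Round(s_2, k_2) = 0x92786B
s_4 = Round(s_3, k_3) = 0x80DC38
s_5 = Round(s_4, k_4) = 0xB6C53E
s_6 = Round(s_5, k_5) = 0xED48E2
s_7 = Round(s_6, k_6) = 0xE6BBA7
s_8 = Round(s_7, k_7) = 0x9A4889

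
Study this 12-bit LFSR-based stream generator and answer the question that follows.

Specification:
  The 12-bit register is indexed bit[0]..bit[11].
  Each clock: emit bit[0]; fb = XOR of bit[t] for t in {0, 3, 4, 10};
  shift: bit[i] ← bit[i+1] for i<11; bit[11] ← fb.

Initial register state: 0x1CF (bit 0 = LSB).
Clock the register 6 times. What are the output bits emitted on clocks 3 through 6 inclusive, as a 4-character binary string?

reg_0 = 0x1CF
clock 1: out=1, reg = 0x0E7
clock 2: out=1, reg = 0x873
clock 3: out=1, reg = 0x439
clock 4: out=1, reg = 0x21C
clock 5: out=0, reg = 0x10E
clock 6: out=0, reg = 0x887

1100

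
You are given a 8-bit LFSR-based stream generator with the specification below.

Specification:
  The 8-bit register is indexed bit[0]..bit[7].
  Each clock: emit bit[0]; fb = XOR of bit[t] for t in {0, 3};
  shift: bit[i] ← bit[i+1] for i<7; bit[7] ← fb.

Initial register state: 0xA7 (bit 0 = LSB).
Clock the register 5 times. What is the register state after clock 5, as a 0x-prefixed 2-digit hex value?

reg_0 = 0xA7
clock 1: out=1, reg = 0xD3
clock 2: out=1, reg = 0xE9
clock 3: out=1, reg = 0x74
clock 4: out=0, reg = 0x3A
clock 5: out=0, reg = 0x9D

0x9D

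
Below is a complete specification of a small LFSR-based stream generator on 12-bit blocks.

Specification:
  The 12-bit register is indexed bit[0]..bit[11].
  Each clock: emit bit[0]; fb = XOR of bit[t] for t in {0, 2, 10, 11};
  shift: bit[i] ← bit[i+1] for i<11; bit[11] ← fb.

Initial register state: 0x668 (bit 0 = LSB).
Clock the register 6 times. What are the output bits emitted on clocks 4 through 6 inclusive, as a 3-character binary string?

reg_0 = 0x668
clock 1: out=0, reg = 0xB34
clock 2: out=0, reg = 0x59A
clock 3: out=0, reg = 0xACD
clock 4: out=1, reg = 0xD66
clock 5: out=0, reg = 0xEB3
clock 6: out=1, reg = 0xF59

101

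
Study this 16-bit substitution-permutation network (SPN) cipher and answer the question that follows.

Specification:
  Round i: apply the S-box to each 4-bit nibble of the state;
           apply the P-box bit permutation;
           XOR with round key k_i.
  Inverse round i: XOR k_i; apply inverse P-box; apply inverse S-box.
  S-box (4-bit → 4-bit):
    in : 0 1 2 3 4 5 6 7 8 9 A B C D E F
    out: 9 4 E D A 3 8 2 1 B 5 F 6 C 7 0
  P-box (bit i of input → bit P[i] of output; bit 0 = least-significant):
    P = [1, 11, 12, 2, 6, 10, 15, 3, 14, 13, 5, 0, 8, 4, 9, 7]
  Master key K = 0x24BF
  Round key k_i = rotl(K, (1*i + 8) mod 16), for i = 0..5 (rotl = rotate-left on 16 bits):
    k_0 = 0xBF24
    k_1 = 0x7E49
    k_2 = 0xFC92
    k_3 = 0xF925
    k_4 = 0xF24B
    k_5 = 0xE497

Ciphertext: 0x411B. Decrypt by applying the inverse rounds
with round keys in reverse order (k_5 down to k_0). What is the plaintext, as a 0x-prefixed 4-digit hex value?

s_0 = ciphertext = 0x411B
s_1 = InvRound(s_0, k_5) = 0x0726
s_2 = InvRound(s_1, k_4) = 0x8BBD
s_3 = InvRound(s_2, k_3) = 0x2561
s_4 = InvRound(s_3, k_2) = 0x93AE
s_5 = InvRound(s_4, k_1) = 0x0BE9
s_6 = InvRound(s_5, k_0) = 0x64BD

0x64BD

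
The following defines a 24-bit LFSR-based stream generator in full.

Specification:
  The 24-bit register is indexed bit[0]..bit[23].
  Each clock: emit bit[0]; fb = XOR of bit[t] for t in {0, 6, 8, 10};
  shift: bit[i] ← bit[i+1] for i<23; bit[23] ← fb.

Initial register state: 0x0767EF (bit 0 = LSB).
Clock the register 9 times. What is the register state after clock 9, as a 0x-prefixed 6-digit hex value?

0x6703B3

reg_0 = 0x0767EF
clock 1: out=1, reg = 0x03B3F7
clock 2: out=1, reg = 0x81D9FB
clock 3: out=1, reg = 0xC0ECFD
clock 4: out=1, reg = 0xE0767E
clock 5: out=0, reg = 0x703B3F
clock 6: out=1, reg = 0x381D9F
clock 7: out=1, reg = 0x9C0ECF
clock 8: out=1, reg = 0xCE0767
clock 9: out=1, reg = 0x6703B3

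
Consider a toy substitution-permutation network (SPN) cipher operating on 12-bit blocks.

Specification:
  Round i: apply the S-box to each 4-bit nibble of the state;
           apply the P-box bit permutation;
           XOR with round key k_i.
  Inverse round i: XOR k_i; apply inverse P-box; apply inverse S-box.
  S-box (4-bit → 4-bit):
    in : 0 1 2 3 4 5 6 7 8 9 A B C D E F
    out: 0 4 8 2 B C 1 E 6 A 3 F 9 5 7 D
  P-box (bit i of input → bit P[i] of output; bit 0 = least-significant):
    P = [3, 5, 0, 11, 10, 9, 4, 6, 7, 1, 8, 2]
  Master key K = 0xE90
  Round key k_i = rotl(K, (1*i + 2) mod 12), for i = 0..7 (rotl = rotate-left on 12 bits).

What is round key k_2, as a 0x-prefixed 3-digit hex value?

K = 0xE90
k_0 = rotl(K, (1*0+2) mod 12) = rotl(K, 2) = 0xA43
k_1 = rotl(K, (1*1+2) mod 12) = rotl(K, 3) = 0x487
k_2 = rotl(K, (1*2+2) mod 12) = rotl(K, 4) = 0x90E

0x90E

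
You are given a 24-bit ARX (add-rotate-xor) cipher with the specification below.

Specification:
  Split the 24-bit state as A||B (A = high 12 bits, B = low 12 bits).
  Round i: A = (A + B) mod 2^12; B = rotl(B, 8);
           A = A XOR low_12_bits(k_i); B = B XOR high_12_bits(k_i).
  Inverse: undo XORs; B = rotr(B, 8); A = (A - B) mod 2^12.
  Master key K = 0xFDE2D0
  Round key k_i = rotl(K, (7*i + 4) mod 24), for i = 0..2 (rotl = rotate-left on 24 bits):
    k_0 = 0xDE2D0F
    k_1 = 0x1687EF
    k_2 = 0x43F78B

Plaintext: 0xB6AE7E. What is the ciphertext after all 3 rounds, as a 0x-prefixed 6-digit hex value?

s_0 = plaintext = 0xB6AE7E
s_1 = Round(s_0, k_0) = 0x4E7305
s_2 = Round(s_1, k_1) = 0x003458
s_3 = Round(s_2, k_2) = 0x3D0C7A

0x3D0C7A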